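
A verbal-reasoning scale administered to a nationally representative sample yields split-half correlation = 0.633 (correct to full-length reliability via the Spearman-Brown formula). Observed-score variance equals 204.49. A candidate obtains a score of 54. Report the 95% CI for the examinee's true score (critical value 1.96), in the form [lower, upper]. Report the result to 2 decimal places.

[40.71, 67.29]

σ = 204.49^(1/2) = 14.30000
Full-length reliability (Spearman-Brown) = 2(0.633)/(1+0.633) ≃ 0.77526
SEM = 14.30000 × √(1 − 0.77526) = 14.30000 × √0.22474 ≃ 14.30000 × 0.47407 ≃ 6.77916
Half-width = 1.96×6.77916 ≃ 13.28716
95% CI: 54 ± 13.28716 = [40.71284, 67.28716]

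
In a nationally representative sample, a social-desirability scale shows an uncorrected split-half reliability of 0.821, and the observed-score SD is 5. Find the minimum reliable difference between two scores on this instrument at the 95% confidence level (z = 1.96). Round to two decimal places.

Spearman-Brown: r = 2(0.821) / (1 + 0.821) = 1.6420 / 1.8210 ≈ 0.9017
SEM = 5.0000×√(1 − 0.9017) ≈ 1.5676
SE_diff = √2 × SEM ≈ 2.2170
Smallest detectable difference = 1.96×2.2170 ≈ 4.3452

4.35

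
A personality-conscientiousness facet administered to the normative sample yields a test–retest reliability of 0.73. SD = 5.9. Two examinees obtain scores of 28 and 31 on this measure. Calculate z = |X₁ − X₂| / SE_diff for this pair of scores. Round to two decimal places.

The standard error of measurement is 5.9000*√(1 − 0.7300) ≈ 5.9000*0.5196 ≈ 3.0657.
SE_diff = SEM * √2 ≈ 3.0657 * 1.4142 ≈ 4.3356
z = |28 − 31| / 4.3356 = 3 / 4.3356 ≈ 0.6919

0.69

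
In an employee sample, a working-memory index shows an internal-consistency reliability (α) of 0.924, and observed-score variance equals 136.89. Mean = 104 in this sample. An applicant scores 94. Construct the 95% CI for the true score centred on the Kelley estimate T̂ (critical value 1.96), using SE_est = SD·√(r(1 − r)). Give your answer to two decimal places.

SD = √136.89 ≈ 11.700
T̂ = 0.924(94) + 0.076(104) ≈ 94.760
SE_est = SD · √(r(1 − r)) = 11.700 · √0.070 ≈ 11.700 · 0.265 ≈ 3.100
95% CI: 94.760 ± 6.077 ≈ (88.683, 100.837)

[88.68, 100.84]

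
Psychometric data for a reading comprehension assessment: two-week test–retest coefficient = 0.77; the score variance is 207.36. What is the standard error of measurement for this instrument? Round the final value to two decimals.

6.91

σ = 207.36^(1/2) = 14.4000
SEM = 14.4000·√(1 − 0.7700) ≈ 6.9060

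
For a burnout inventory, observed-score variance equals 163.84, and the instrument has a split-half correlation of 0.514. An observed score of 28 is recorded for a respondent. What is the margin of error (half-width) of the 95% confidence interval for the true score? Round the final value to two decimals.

14.21

SD = √163.84 = 12.80000
r_full = 2·0.514 / (1 + 0.514) ≈ 0.67900
SEM = 12.80000 · √(1 − 0.67900) = 12.80000 · √0.32100 ≈ 12.80000 · 0.56657 ≈ 7.25212
1.96 · SEM ≈ 14.21416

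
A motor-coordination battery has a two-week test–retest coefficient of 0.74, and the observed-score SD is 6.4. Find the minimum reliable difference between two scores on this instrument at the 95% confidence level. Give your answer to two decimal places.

SEM = 6.400·√(1 − 0.740) ≈ 3.263
Standard error of the difference = 3.263·√2 ≈ 4.615
Smallest detectable difference = 1.96·4.615 ≈ 9.046

9.05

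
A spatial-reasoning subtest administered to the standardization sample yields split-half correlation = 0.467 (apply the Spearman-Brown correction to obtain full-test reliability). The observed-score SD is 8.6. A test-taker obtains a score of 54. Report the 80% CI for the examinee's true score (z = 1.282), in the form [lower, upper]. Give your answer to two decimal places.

Full-length reliability (Spearman-Brown) = 2(0.467)/(1+0.467) ≈ 0.6367
SEM = 8.6000 * √(1 − 0.6367) = 8.6000 * √0.3633 ≈ 8.6000 * 0.6028 ≈ 5.1838
Margin = 1.282 * 5.1838 ≈ 6.6456
80% CI: 54 ± 6.6456 = [47.3544, 60.6456]

[47.35, 60.65]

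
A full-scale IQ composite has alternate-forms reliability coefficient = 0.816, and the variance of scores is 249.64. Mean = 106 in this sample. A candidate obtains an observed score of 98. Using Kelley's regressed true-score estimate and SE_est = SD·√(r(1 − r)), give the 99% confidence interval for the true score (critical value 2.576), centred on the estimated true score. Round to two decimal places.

[83.70, 115.24]

SD = √249.64 = 15.800
Estimated true score = 0.816·98 + (1 − 0.816)·106 ≈ 99.472
SE_est = SD · √(r(1 − r)) = 15.800 · √0.150 ≈ 15.800 · 0.387 ≈ 6.122
CI = 99.472 ± 2.576 · 6.122 → [83.701, 115.243]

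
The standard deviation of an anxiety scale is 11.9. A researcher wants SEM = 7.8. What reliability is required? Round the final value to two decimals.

0.57

r = 1 − (7.800/11.9)² ≈ 1 − 0.430 ≈ 0.570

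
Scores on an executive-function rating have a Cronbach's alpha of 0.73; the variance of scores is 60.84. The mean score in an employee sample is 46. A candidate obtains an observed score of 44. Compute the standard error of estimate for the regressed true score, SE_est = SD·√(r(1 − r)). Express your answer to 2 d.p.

SD = √60.84 = 7.80000
SE_est = SD · √(r(1 − r)) = 7.80000 · √0.19710 ≃ 7.80000 · 0.44396 ≃ 3.46288

3.46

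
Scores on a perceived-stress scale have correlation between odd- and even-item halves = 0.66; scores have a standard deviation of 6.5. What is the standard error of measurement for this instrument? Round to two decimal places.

r_full = 2·0.66 / (1 + 0.66) ≃ 0.7952
SEM = 6.5000 · √(1 − 0.7952) = 6.5000 · √0.2048 ≃ 6.5000 · 0.4526 ≃ 2.9417

2.94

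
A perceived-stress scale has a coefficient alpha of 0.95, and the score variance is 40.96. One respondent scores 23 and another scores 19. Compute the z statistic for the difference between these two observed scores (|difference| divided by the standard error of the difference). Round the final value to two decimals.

1.98

σ = 40.96^(1/2) = 6.4000
SEM = 6.4000 * √(1 − 0.9500) = 6.4000 * √0.0500 ≃ 6.4000 * 0.2236 ≃ 1.4311
Standard error of the difference = 1.4311·√2 ≃ 2.0239
z = 4 / 2.0239 ≃ 1.9764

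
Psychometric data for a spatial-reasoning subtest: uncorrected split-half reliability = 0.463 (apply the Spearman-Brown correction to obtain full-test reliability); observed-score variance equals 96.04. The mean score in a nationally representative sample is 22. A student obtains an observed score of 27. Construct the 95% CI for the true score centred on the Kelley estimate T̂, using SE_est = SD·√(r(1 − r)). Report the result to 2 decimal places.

SD = √96.04 = 9.8000
r_full = 2·0.463 / (1 + 0.463) ≃ 0.6329
T̂ = 0.6329(27) + 0.3671(22) ≃ 25.1647
SE_est = SD · √(r(1 − r)) = 9.8000 · √0.2323 ≃ 9.8000 · 0.4820 ≃ 4.7236
CI = 25.1647 ± 1.96 · 4.7236 → [15.9064, 34.4230]

[15.91, 34.42]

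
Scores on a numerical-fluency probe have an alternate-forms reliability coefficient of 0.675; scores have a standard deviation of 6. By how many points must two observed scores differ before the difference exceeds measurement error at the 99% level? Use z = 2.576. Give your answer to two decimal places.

12.46

The standard error of measurement is 6.00000·√(1 − 0.67500) ≈ 6.00000·0.57009 ≈ 3.42053.
SE_diff = SEM · √2 ≈ 3.42053 · 1.41421 ≈ 4.83735
Smallest detectable difference = 2.576·4.83735 ≈ 12.46103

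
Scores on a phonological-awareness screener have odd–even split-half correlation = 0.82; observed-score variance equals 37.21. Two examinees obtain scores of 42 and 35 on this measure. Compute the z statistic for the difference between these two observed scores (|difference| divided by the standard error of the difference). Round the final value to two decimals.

2.58

SD = √37.21 ≃ 6.10000
r_full = 2·0.82 / (1 + 0.82) ≃ 0.90110
SEM = 6.10000×√(1 − 0.90110) ≃ 1.91836
SE_diff = SEM × √2 ≃ 1.91836 × 1.41421 ≃ 2.71297
z = 7 / 2.71297 ≃ 2.58020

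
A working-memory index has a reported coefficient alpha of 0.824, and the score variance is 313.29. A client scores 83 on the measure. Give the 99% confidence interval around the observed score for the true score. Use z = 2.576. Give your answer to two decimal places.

σ = 313.29^(1/2) = 17.70000
SEM = 17.70000 * √(1 − 0.82400) = 17.70000 * √0.17600 ≈ 17.70000 * 0.41952 ≈ 7.42557
Half-width = 2.576*7.42557 ≈ 19.12826
Interval: (63.87174, 102.12826)

[63.87, 102.13]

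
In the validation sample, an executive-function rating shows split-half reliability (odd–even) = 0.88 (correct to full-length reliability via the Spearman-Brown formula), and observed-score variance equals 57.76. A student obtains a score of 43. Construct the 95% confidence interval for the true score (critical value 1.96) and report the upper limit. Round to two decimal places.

46.76

SD = √57.76 ≈ 7.6000
r_full = 2·0.88 / (1 + 0.88) ≈ 0.9362
SEM = 7.6000 * √(1 − 0.9362) = 7.6000 * √0.0638 ≈ 7.6000 * 0.2526 ≈ 1.9201
Margin = 1.96 * 1.9201 ≈ 3.7634
Upper limit = 43 + 3.7634 ≈ 46.7634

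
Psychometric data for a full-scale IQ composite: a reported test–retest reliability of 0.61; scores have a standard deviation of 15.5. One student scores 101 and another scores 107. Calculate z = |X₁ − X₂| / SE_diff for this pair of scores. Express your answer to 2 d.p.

0.44

SEM = 15.500 × √(1 − 0.610) = 15.500 × √0.390 ≈ 15.500 × 0.624 ≈ 9.680
SE_diff = √2 × SEM ≈ 13.689
z = |101 − 107| / 13.689 = 6 / 13.689 ≈ 0.438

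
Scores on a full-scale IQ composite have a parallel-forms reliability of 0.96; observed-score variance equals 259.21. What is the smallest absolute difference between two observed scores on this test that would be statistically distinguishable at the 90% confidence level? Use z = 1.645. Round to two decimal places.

SD = √259.21 = 16.100
SEM = 16.100 * √(1 − 0.960) = 16.100 * √0.040 ≃ 16.100 * 0.200 ≃ 3.220
SE_diff = SEM * √2 ≃ 3.220 * 1.414 ≃ 4.554
Minimum reliable difference = 1.645 * SE_diff ≃ 1.645 * 4.554 ≃ 7.491

7.49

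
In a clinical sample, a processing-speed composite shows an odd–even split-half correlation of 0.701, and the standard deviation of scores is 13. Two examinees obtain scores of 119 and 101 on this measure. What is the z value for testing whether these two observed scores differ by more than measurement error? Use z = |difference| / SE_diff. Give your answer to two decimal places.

2.34

r_full = 2·0.701 / (1 + 0.701) ≃ 0.8242
SEM = 13.0000·√(1 − 0.8242) ≃ 5.4504
SE_diff = SEM · √2 ≃ 5.4504 · 1.4142 ≃ 7.7080
z = 18 / 7.7080 ≃ 2.3352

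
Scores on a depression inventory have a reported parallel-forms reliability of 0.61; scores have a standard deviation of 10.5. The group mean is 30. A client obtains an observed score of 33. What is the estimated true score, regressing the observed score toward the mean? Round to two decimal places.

Estimated true score = 0.6100×33 + (1 − 0.6100)×30 ≈ 31.8300

31.83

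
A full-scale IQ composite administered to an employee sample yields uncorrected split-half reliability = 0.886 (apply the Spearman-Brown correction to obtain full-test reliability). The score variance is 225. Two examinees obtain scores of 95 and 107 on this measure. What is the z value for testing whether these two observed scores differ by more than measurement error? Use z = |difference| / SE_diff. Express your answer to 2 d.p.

SD = √225 = 15.0000
Full-length reliability (Spearman-Brown) = 2(0.886)/(1+0.886) ≃ 0.9396
SEM = 15.0000×√(1 − 0.9396) ≃ 3.6878
SE_diff = SEM × √2 ≃ 3.6878 × 1.4142 ≃ 5.2154
z = 12 / 5.2154 ≃ 2.3009

2.30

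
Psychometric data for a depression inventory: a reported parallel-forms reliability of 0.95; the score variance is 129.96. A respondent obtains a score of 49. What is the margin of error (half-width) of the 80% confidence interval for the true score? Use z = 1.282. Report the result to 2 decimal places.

3.27

SD = √129.96 ≈ 11.4000
SEM = 11.4000 · √(1 − 0.9500) = 11.4000 · √0.0500 ≈ 11.4000 · 0.2236 ≈ 2.5491
Margin = 1.282 · 2.5491 ≈ 3.2680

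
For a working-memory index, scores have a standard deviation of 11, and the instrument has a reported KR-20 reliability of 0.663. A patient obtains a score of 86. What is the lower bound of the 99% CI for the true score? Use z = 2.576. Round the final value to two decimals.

69.55

The standard error of measurement is 11.000×√(1 − 0.663) ≈ 11.000×0.581 ≈ 6.386.
2.576 × SEM ≈ 16.450
Lower bound: 86 − 16.450 = 69.550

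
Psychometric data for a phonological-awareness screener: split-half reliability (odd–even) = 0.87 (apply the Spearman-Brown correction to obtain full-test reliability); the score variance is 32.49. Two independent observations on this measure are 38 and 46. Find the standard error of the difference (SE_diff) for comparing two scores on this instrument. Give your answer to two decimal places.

SD = √32.49 = 5.700
Spearman-Brown: r = 2(0.87) / (1 + 0.87) = 1.740 / 1.870 ≃ 0.930
SEM = 5.700·√(1 − 0.930) ≃ 1.503
SE_diff = SEM · √2 ≃ 1.503 · 1.414 ≃ 2.125

2.13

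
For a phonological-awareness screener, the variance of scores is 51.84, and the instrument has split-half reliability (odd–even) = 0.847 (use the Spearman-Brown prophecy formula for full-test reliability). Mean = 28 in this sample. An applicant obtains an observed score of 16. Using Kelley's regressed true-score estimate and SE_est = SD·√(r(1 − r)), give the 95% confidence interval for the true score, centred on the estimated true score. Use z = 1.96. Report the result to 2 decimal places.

[13.10, 20.88]

σ = 51.84^(1/2) = 7.2000
Full-length reliability (Spearman-Brown) = 2(0.847)/(1+0.847) ≈ 0.9172
T̂ = r·X + (1 − r)·M = 0.9172·16 + 0.0828·28 ≈ 14.6746 + 2.3194 ≈ 16.9940
SE_est = 7.2000·√[r(1 − r)] ≈ 1.9846
95% CI: 16.9940 ± 3.8898 ≈ (13.1043, 20.8838)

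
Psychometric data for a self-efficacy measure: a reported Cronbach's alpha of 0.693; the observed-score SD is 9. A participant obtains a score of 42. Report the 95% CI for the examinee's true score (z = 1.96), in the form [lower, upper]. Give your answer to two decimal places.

SEM = 9.00000·√(1 − 0.69300) ≈ 4.98668
Margin = 1.96 · 4.98668 ≈ 9.77390
95% CI: 42 ± 9.77390 = [32.22610, 51.77390]

[32.23, 51.77]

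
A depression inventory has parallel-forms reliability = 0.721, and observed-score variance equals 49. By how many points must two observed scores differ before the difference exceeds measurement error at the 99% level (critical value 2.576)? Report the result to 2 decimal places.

σ = 49^(1/2) = 7.00000
SEM = 7.00000 × √(1 − 0.72100) = 7.00000 × √0.27900 ≈ 7.00000 × 0.52820 ≈ 3.69743
SE_diff = SEM × √2 ≈ 3.69743 × 1.41421 ≈ 5.22896
Minimum reliable difference = 2.576 × SE_diff ≈ 2.576 × 5.22896 ≈ 13.46980

13.47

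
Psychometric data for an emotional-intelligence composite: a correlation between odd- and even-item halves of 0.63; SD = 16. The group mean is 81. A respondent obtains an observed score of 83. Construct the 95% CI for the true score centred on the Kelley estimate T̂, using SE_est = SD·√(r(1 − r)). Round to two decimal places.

r_full = 2·0.63 / (1 + 0.63) ≈ 0.773
Estimated true score = 0.773·83 + (1 − 0.773)·81 ≈ 82.546
SE_est = SD · √(r(1 − r)) = 16.000 · √0.175 ≈ 16.000 · 0.419 ≈ 6.702
CI = 82.546 ± 1.96 · 6.702 → [69.410, 95.682]

[69.41, 95.68]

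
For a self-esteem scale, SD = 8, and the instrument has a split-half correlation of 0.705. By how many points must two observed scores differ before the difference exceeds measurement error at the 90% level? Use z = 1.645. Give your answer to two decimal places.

Full-length reliability (Spearman-Brown) = 2(0.705)/(1+0.705) ≃ 0.8270
The standard error of measurement is 8.0000·√(1 − 0.8270) ≃ 8.0000·0.4160 ≃ 3.3277.
SE_diff = √2 · SEM ≃ 4.7060
Smallest detectable difference = 1.645·4.7060 ≃ 7.7414

7.74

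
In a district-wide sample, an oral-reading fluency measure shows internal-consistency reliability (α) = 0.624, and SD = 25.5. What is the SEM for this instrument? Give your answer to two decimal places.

15.64

SEM = 25.500 * √(1 − 0.624) = 25.500 * √0.376 ≈ 25.500 * 0.613 ≈ 15.636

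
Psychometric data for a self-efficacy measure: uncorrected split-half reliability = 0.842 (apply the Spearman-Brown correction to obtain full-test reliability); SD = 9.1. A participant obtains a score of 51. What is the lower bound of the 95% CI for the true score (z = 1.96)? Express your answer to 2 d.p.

Full-length reliability (Spearman-Brown) = 2(0.842)/(1+0.842) ≈ 0.91422
The standard error of measurement is 9.10000·√(1 − 0.91422) ≈ 9.10000·0.29288 ≈ 2.66517.
Margin = 1.96 · 2.66517 ≈ 5.22374
Lower limit = 51 − 5.22374 ≈ 45.77626

45.78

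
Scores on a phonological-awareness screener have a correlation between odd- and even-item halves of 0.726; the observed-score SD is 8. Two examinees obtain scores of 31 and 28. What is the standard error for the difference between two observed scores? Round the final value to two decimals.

4.51

r_full = 2·0.726 / (1 + 0.726) ≈ 0.8413
SEM = 8.0000 × √(1 − 0.8413) = 8.0000 × √0.1587 ≈ 8.0000 × 0.3984 ≈ 3.1875
SE_diff = √2 × SEM ≈ 4.5078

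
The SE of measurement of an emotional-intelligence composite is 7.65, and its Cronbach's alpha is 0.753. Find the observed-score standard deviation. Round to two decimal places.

15.39

SD = 7.65 / √(1 − 0.753) ≈ 15.3926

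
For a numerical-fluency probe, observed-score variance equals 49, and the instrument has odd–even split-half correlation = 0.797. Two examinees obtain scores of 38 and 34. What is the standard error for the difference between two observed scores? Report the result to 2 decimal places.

σ = 49^(1/2) = 7.0000
r_full = 2·0.797 / (1 + 0.797) ≈ 0.8870
SEM = 7.0000*√(1 − 0.8870) ≈ 2.3527
SE_diff = √2 * SEM ≈ 3.3273

3.33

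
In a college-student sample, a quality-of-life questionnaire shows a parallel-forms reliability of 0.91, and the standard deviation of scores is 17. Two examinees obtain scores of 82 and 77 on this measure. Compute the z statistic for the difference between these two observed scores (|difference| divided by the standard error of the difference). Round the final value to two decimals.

0.69

SEM = 17.000 · √(1 − 0.910) = 17.000 · √0.090 ≃ 17.000 · 0.300 ≃ 5.100
Standard error of the difference = 5.100·√2 ≃ 7.212
z = 5 / 7.212 ≃ 0.693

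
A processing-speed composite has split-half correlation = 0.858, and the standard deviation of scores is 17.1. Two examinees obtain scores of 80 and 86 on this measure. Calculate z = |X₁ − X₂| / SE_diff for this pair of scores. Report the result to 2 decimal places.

r_full = 2·0.858 / (1 + 0.858) ≈ 0.9236
SEM = 17.1000·√(1 − 0.9236) ≈ 4.7273
Standard error of the difference = 4.7273·√2 ≈ 6.6855
z = 6 / 6.6855 ≈ 0.8975

0.90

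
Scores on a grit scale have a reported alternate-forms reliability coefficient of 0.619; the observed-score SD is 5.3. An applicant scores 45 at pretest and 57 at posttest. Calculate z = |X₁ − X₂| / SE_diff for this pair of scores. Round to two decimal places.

SEM = 5.300 · √(1 − 0.619) = 5.300 · √0.381 ≈ 5.300 · 0.617 ≈ 3.271
SE_diff = SEM · √2 ≈ 3.271 · 1.414 ≈ 4.627
z = |45 − 57| / 4.627 = 12 / 4.627 ≈ 2.594

2.59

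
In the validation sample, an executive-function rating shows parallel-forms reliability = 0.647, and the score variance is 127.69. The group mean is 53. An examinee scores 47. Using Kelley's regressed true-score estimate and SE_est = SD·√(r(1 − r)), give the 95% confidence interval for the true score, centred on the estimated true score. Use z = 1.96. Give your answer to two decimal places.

[38.53, 59.70]

SD = √127.69 ≈ 11.300
T̂ = 0.647(47) + 0.353(53) ≈ 49.118
SE_est = 11.300*√(0.647*0.353) ≈ 5.400
CI = 49.118 ± 1.96 * 5.400 → [38.533, 59.703]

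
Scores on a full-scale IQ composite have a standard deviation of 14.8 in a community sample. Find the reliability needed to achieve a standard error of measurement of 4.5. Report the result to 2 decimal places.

0.91

r = 1 − (4.500/14.8)² ≈ 1 − 0.092 ≈ 0.908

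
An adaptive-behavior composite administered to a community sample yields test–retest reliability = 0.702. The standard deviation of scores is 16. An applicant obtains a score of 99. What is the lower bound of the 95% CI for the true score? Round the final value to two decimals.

81.88

SEM = 16.000×√(1 − 0.702) ≈ 8.734
Margin = 1.96 × 8.734 ≈ 17.119
Lower bound: 99 − 17.119 = 81.881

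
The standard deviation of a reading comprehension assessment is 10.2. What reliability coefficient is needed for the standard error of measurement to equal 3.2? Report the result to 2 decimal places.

r = 1 − (SEM / SD)² = 1 − (3.2000 / 10.2)² ≃ 1 − 0.0984 ≃ 0.9016

0.90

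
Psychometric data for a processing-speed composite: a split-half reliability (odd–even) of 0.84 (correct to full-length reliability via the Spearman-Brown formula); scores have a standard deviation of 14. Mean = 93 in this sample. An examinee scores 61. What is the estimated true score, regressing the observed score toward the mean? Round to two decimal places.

63.78

r_full = 2·0.84 / (1 + 0.84) ≈ 0.9130
Estimated true score = 0.9130*61 + (1 − 0.9130)*93 ≈ 63.7826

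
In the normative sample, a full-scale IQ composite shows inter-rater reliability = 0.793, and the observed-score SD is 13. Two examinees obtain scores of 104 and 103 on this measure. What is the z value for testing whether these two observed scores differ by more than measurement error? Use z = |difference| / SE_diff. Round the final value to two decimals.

0.12

The standard error of measurement is 13.000×√(1 − 0.793) ≃ 13.000×0.455 ≃ 5.915.
Standard error of the difference = 5.915·√2 ≃ 8.365
z = |104 − 103| / 8.365 = 1 / 8.365 ≃ 0.120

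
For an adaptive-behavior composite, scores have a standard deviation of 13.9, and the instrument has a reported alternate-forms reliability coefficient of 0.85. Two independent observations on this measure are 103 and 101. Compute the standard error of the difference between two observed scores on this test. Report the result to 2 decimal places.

The standard error of measurement is 13.900×√(1 − 0.850) ≈ 13.900×0.387 ≈ 5.383.
SE_diff = √2 × SEM ≈ 7.613

7.61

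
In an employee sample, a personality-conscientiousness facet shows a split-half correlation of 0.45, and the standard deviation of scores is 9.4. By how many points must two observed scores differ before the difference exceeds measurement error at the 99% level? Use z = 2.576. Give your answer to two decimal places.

r_full = 2·0.45 / (1 + 0.45) ≈ 0.621
SEM = 9.400×√(1 − 0.621) ≈ 5.789
Standard error of the difference = 5.789·√2 ≈ 8.187
Smallest detectable difference = 2.576×8.187 ≈ 21.090

21.09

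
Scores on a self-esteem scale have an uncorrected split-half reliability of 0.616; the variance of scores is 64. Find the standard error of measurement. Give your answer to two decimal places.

3.90

SD = √64 = 8.000
Full-length reliability (Spearman-Brown) = 2(0.616)/(1+0.616) ≈ 0.762
SEM = 8.000*√(1 − 0.762) ≈ 3.900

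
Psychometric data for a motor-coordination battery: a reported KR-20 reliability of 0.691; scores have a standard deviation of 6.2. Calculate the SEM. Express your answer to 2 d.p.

3.45

SEM = 6.20000*√(1 − 0.69100) ≃ 3.44644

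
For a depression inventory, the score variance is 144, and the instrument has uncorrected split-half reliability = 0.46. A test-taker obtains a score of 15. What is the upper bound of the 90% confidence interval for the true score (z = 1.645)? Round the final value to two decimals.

27.01

SD = √144 ≃ 12.00000
r_full = 2·0.46 / (1 + 0.46) ≃ 0.63014
SEM = 12.00000 * √(1 − 0.63014) = 12.00000 * √0.36986 ≃ 12.00000 * 0.60816 ≃ 7.29796
Half-width = 1.645*7.29796 ≃ 12.00515
Upper limit = 15 + 12.00515 ≃ 27.00515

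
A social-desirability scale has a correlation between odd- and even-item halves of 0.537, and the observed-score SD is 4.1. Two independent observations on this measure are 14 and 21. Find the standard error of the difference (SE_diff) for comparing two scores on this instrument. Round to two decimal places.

3.18

Spearman-Brown: r = 2(0.537) / (1 + 0.537) = 1.074 / 1.537 ≈ 0.699
SEM = 4.100 × √(1 − 0.699) = 4.100 × √0.301 ≈ 4.100 × 0.549 ≈ 2.250
SE_diff = SEM × √2 ≈ 2.250 × 1.414 ≈ 3.182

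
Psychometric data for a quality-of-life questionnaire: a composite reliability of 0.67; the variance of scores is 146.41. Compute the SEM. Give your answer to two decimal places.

6.95

SD = √146.41 = 12.1000
SEM = 12.1000·√(1 − 0.6700) ≃ 6.9509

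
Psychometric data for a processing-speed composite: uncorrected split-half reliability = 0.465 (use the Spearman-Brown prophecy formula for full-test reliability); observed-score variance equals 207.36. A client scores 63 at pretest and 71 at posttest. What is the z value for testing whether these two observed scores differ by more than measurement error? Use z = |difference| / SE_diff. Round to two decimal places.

SD = √207.36 = 14.4000
Spearman-Brown: r = 2(0.465) / (1 + 0.465) = 0.9300 / 1.4650 ≈ 0.6348
SEM = 14.4000 · √(1 − 0.6348) = 14.4000 · √0.3652 ≈ 14.4000 · 0.6043 ≈ 8.7020
SE_diff = SEM · √2 ≈ 8.7020 · 1.4142 ≈ 12.3065
z = 8 / 12.3065 ≈ 0.6501

0.65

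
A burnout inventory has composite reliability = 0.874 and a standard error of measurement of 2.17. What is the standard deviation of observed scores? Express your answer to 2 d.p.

SD = SEM / √(1 − r) = 2.17 / √0.126 ≈ 2.17 / 0.355 ≈ 6.113

6.11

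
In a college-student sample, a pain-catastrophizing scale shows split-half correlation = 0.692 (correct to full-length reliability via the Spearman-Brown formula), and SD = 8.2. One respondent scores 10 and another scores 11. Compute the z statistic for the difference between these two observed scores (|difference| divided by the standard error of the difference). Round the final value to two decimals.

Full-length reliability (Spearman-Brown) = 2(0.692)/(1+0.692) ≃ 0.8180
The standard error of measurement is 8.2000·√(1 − 0.8180) ≃ 8.2000·0.4267 ≃ 3.4986.
SE_diff = SEM · √2 ≃ 3.4986 · 1.4142 ≃ 4.9477
z = |10 − 11| / 4.9477 = 1 / 4.9477 ≃ 0.2021

0.20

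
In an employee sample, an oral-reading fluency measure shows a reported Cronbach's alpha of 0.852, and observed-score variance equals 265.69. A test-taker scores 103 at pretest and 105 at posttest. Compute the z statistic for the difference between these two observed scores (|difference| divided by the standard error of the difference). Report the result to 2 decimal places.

SD = √265.69 = 16.30000
SEM = 16.30000·√(1 − 0.85200) ≈ 6.27074
SE_diff = √2 · SEM ≈ 8.86816
z = |103 − 105| / 8.86816 = 2 / 8.86816 ≈ 0.22553

0.23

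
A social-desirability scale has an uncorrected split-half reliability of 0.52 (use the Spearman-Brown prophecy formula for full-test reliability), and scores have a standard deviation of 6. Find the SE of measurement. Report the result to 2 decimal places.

3.37

Spearman-Brown: r = 2(0.52) / (1 + 0.52) = 1.0400 / 1.5200 ≈ 0.6842
SEM = 6.0000*√(1 − 0.6842) ≈ 3.3717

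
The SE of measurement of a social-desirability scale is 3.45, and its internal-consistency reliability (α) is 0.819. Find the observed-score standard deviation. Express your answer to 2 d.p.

8.11

σ = SEM·(1 − r)^(−1/2) ≃ 3.45×2.3505 ≃ 8.1092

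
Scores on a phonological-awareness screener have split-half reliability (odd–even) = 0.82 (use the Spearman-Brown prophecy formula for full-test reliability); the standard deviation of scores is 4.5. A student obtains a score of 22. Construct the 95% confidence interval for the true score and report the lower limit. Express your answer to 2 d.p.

19.23

Full-length reliability (Spearman-Brown) = 2(0.82)/(1+0.82) ≈ 0.90110
SEM = 4.50000 * √(1 − 0.90110) = 4.50000 * √0.09890 ≈ 4.50000 * 0.31449 ≈ 1.41518
Half-width = 1.96*1.41518 ≈ 2.77376
Lower limit = 22 − 2.77376 ≈ 19.22624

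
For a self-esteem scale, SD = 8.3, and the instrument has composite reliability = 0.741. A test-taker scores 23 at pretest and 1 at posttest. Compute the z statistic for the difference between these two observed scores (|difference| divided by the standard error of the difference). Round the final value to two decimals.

SEM = 8.3000 · √(1 − 0.7410) = 8.3000 · √0.2590 ≃ 8.3000 · 0.5089 ≃ 4.2240
SE_diff = SEM · √2 ≃ 4.2240 · 1.4142 ≃ 5.9737
z = |23 − 1| / 5.9737 = 22 / 5.9737 ≃ 3.6828

3.68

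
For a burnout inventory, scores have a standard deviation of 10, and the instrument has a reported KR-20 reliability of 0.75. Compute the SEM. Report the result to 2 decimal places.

5.00

SEM = 10.0000 × √(1 − 0.7500) = 10.0000 × √0.2500 ≈ 10.0000 × 0.5000 ≈ 5.0000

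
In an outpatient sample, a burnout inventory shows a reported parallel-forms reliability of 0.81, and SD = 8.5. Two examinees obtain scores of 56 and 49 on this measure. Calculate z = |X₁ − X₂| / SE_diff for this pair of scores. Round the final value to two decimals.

SEM = 8.500*√(1 − 0.810) ≃ 3.705
SE_diff = SEM * √2 ≃ 3.705 * 1.414 ≃ 5.240
z = 7 / 5.240 ≃ 1.336

1.34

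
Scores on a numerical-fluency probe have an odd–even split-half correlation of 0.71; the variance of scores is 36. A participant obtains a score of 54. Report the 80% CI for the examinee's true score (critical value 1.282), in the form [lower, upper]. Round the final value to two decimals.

[50.83, 57.17]

σ = 36^(1/2) = 6.00000
Full-length reliability (Spearman-Brown) = 2(0.71)/(1+0.71) ≃ 0.83041
The standard error of measurement is 6.00000·√(1 − 0.83041) ≃ 6.00000·0.41181 ≃ 2.47088.
1.282 · SEM ≃ 3.16767
Interval: (50.83233, 57.16767)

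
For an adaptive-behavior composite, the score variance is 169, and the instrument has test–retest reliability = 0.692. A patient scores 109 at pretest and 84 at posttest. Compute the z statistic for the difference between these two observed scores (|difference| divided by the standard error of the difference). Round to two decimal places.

2.45

σ = 169^(1/2) = 13.0000
SEM = 13.0000×√(1 − 0.6920) ≈ 7.2147
SE_diff = SEM × √2 ≈ 7.2147 × 1.4142 ≈ 10.2031
z = 25 / 10.2031 ≈ 2.4502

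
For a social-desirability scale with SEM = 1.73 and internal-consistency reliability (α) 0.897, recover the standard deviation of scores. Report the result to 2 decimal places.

SD = SEM / √(1 − r) = 1.73 / √0.10300 ≈ 1.73 / 0.32094 ≈ 5.39048

5.39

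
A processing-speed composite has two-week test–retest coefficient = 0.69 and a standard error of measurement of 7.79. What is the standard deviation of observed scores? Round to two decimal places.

SD = SEM / √(1 − r) = 7.79 / √0.3100 ≈ 7.79 / 0.5568 ≈ 13.9913

13.99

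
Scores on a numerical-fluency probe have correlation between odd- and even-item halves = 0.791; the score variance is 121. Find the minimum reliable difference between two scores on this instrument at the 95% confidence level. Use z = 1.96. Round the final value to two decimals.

10.42

σ = 121^(1/2) = 11.00000
Full-length reliability (Spearman-Brown) = 2(0.791)/(1+0.791) ≈ 0.88331
The standard error of measurement is 11.00000×√(1 − 0.88331) ≈ 11.00000×0.34161 ≈ 3.75766.
SE_diff = √2 × SEM ≈ 5.31414
Smallest detectable difference = 1.96×5.31414 ≈ 10.41572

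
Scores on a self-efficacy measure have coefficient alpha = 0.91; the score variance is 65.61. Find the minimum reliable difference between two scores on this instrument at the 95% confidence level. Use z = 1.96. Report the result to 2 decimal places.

6.74

SD = √65.61 ≃ 8.1000
SEM = 8.1000*√(1 − 0.9100) ≃ 2.4300
SE_diff = SEM * √2 ≃ 2.4300 * 1.4142 ≃ 3.4365
Smallest detectable difference = 1.96*3.4365 ≃ 6.7356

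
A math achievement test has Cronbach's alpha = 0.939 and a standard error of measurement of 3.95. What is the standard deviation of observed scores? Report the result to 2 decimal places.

SD = 3.95 / √(1 − 0.939) ≃ 15.9931

15.99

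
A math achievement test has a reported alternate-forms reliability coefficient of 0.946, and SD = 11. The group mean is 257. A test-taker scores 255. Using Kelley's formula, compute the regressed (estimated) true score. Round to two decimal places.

255.11

T̂ = 0.946(255) + 0.054(257) ≈ 255.108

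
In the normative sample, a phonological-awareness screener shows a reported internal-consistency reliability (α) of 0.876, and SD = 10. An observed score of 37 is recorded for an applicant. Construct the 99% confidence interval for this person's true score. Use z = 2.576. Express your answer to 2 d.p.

SEM = 10.0000 × √(1 − 0.8760) = 10.0000 × √0.1240 ≈ 10.0000 × 0.3521 ≈ 3.5214
Margin = 2.576 × 3.5214 ≈ 9.0710
99% CI: 37 ± 9.0710 = [27.9290, 46.0710]

[27.93, 46.07]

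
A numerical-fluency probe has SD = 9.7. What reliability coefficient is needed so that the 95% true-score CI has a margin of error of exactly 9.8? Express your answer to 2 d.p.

0.73

Required SEM = 9.8 / 1.96 ≈ 5.00000
r = 1 − (5.00000/9.7)² ≈ 1 − 0.26570 ≈ 0.73430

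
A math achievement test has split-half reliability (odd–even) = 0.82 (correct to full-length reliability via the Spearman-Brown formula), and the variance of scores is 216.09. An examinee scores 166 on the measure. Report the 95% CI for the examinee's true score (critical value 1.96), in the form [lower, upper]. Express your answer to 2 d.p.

SD = √216.09 = 14.7000
Spearman-Brown: r = 2(0.82) / (1 + 0.82) = 1.6400 / 1.8200 ≈ 0.9011
The standard error of measurement is 14.7000*√(1 − 0.9011) ≈ 14.7000*0.3145 ≈ 4.6229.
1.96 * SEM ≈ 9.0610
CI = 166 ± 9.0610 → [156.9390, 175.0610]

[156.94, 175.06]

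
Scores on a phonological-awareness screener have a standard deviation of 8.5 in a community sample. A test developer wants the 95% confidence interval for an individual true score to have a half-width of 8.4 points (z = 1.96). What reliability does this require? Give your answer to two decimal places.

SEM needed = half-width / z = 8.4/1.96 ≈ 4.2857
Required reliability = 1 − (SEM/SD)² = 1 − 0.2542 ≈ 0.7458

0.75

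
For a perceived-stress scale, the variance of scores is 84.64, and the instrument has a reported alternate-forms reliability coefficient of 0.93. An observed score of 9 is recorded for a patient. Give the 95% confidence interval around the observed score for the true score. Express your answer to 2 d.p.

SD = √84.64 = 9.20000
SEM = 9.20000×√(1 − 0.93000) ≈ 2.43409
1.96 × SEM ≈ 4.77082
95% CI: 9 ± 4.77082 = [4.22918, 13.77082]

[4.23, 13.77]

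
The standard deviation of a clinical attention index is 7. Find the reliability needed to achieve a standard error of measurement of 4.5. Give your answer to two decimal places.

r = 1 − (4.5000/7)² ≈ 1 − 0.4133 ≈ 0.5867

0.59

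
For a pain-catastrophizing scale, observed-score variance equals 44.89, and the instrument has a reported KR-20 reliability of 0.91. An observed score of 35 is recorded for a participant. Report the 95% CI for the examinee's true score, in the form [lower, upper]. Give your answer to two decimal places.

[31.06, 38.94]

SD = √44.89 = 6.7000
The standard error of measurement is 6.7000·√(1 − 0.9100) ≈ 6.7000·0.3000 ≈ 2.0100.
1.96 · SEM ≈ 3.9396
Interval: (31.0604, 38.9396)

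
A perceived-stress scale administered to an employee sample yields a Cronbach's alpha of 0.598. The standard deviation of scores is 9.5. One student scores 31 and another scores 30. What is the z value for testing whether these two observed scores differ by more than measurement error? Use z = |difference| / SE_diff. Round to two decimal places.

0.12

SEM = 9.5000 · √(1 − 0.5980) = 9.5000 · √0.4020 ≈ 9.5000 · 0.6340 ≈ 6.0233
SE_diff = √2 · SEM ≈ 8.5183
z = |31 − 30| / 8.5183 = 1 / 8.5183 ≈ 0.1174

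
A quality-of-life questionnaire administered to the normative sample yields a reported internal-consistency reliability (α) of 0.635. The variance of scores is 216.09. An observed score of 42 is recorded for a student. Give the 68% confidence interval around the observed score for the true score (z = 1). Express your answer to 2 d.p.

SD = √216.09 = 14.700
The standard error of measurement is 14.700*√(1 − 0.635) ≈ 14.700*0.604 ≈ 8.881.
Half-width = 1*8.881 ≈ 8.881
Interval: (33.119, 50.881)

[33.12, 50.88]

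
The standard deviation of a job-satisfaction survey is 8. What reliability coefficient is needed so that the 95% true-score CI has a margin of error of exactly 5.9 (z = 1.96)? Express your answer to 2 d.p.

Required SEM = 5.9 / 1.96 ≈ 3.010
r = 1 − (3.010/8)² ≈ 1 − 0.142 ≈ 0.858

0.86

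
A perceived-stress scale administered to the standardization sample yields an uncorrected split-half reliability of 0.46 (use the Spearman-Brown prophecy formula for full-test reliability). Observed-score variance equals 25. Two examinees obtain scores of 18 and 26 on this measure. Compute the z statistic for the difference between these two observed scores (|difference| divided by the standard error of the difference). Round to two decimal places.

SD = √25 ≈ 5.000
Spearman-Brown: r = 2(0.46) / (1 + 0.46) = 0.920 / 1.460 ≈ 0.630
The standard error of measurement is 5.000×√(1 − 0.630) ≈ 5.000×0.608 ≈ 3.041.
Standard error of the difference = 3.041·√2 ≈ 4.300
z = |18 − 26| / 4.300 = 8 / 4.300 ≈ 1.860

1.86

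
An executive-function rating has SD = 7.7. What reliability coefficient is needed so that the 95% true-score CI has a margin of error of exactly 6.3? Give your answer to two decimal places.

0.83

SEM needed = half-width / z = 6.3/1.96 ≈ 3.2143
r = 1 − (3.2143/7.7)² ≈ 1 − 0.1743 ≈ 0.8257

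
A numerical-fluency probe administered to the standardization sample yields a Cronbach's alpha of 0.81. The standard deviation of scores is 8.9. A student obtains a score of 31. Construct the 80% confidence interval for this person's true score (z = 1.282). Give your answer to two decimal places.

[26.03, 35.97]

SEM = 8.9000 * √(1 − 0.8100) = 8.9000 * √0.1900 ≈ 8.9000 * 0.4359 ≈ 3.8794
1.282 * SEM ≈ 4.9734
CI = 31 ± 4.9734 → [26.0266, 35.9734]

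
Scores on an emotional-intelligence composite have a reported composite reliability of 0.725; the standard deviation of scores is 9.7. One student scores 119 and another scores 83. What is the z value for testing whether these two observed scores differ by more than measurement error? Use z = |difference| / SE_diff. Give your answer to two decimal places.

The standard error of measurement is 9.7000×√(1 − 0.7250) ≈ 9.7000×0.5244 ≈ 5.0867.
SE_diff = SEM × √2 ≈ 5.0867 × 1.4142 ≈ 7.1937
z = |119 − 83| / 7.1937 = 36 / 7.1937 ≈ 5.0044

5.00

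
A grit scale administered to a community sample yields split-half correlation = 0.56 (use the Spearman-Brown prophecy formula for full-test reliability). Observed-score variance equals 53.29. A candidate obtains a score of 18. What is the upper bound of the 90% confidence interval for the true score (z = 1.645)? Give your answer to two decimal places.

SD = √53.29 ≈ 7.300
Full-length reliability (Spearman-Brown) = 2(0.56)/(1+0.56) ≈ 0.718
The standard error of measurement is 7.300*√(1 − 0.718) ≈ 7.300*0.531 ≈ 3.877.
1.645 * SEM ≈ 6.378
Upper limit = 18 + 6.378 ≈ 24.378

24.38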